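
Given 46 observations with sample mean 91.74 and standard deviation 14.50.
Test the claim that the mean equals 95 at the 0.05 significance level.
One-sample t-test:
H₀: μ = 95
H₁: μ ≠ 95
df = n - 1 = 45
t = (x̄ - μ₀) / (s/√n) = (91.74 - 95) / (14.50/√46) = -1.525
p-value = 0.1343

Since p-value > α = 0.05, we fail to reject H₀.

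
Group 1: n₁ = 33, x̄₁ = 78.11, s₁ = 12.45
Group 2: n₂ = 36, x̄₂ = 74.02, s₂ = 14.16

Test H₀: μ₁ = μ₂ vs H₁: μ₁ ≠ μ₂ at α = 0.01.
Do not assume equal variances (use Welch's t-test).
Welch's two-sample t-test:
H₀: μ₁ = μ₂
H₁: μ₁ ≠ μ₂
s₁²/n₁ = 12.45²/33 = 4.6970,  s₂²/n₂ = 14.16²/36 = 5.5696
SE = √(s₁²/n₁ + s₂²/n₂) = √(4.6970 + 5.5696) = 3.2042
df (Welch-Satterthwaite) = (s₁²/n₁ + s₂²/n₂)² / [(s₁²/n₁)²/(n₁-1) + (s₂²/n₂)²/(n₂-1)] ≈ 66.89
t = (x̄₁ - x̄₂) / SE = (78.11 - 74.02) / 3.2042 = 4.09 / 3.2042 = 1.276
p-value = 0.2062

Since p-value > α = 0.01, we fail to reject H₀.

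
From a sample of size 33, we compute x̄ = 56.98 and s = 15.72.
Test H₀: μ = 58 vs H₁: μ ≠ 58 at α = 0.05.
One-sample t-test:
H₀: μ = 58
H₁: μ ≠ 58
df = n - 1 = 32
t = (x̄ - μ₀) / (s/√n) = (56.98 - 58) / (15.72/√33) = -0.373
p-value = 0.7118

Since p-value > α = 0.05, we fail to reject H₀.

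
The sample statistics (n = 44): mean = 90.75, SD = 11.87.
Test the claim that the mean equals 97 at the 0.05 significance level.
One-sample t-test:
H₀: μ = 97
H₁: μ ≠ 97
df = n - 1 = 43
t = (x̄ - μ₀) / (s/√n) = (90.75 - 97) / (11.87/√44) = -3.493
p-value = 0.0011

Since p-value < α = 0.05, we reject H₀.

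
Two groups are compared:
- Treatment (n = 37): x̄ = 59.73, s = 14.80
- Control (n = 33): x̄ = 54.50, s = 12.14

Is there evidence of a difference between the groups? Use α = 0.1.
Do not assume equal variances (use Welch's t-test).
Welch's two-sample t-test:
H₀: μ₁ = μ₂
H₁: μ₁ ≠ μ₂
s₁²/n₁ = 14.80²/37 = 5.9200,  s₂²/n₂ = 12.14²/33 = 4.4660
SE = √(s₁²/n₁ + s₂²/n₂) = √(5.9200 + 4.4660) = 3.2227
df (Welch-Satterthwaite) = (s₁²/n₁ + s₂²/n₂)² / [(s₁²/n₁)²/(n₁-1) + (s₂²/n₂)²/(n₂-1)] ≈ 67.55
t = (x̄₁ - x̄₂) / SE = (59.73 - 54.50) / 3.2227 = 5.23 / 3.2227 = 1.623
p-value = 0.1093

Since p-value > α = 0.1, we fail to reject H₀.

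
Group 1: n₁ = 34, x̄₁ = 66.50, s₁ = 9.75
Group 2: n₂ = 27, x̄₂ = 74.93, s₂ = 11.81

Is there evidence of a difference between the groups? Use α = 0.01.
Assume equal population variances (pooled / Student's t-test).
Student's two-sample t-test (equal variances):
H₀: μ₁ = μ₂
H₁: μ₁ ≠ μ₂
df = n₁ + n₂ - 2 = 59
Pooled variance s_p² = [(n₁-1)s₁² + (n₂-1)s₂²] / (n₁ + n₂ - 2) = [(33)(9.75²) + (26)(11.81²)] / 59 = 114.6346
SE = √(s_p²(1/n₁ + 1/n₂)) = √(114.6346 × (1/34 + 1/27)) = 2.7600
t = (x̄₁ - x̄₂) / SE = (66.50 - 74.93) / 2.7600 = -8.43 / 2.7600 = -3.054
p-value = 0.0034

Since p-value < α = 0.01, we reject H₀.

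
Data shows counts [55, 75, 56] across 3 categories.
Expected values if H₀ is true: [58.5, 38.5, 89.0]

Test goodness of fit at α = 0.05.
Chi-square goodness of fit test:
H₀: observed counts match expected distribution
H₁: observed counts differ from expected distribution
df = k - 1 = 2
χ² = Σ(O - E)²/E
   = (55 - 58.5)²/58.5 + (75 - 38.5)²/38.5 + (56 - 89.0)²/89.0
   = 0.209 + 34.604 + 12.236
   = 47.05
p-value < 0.0001

Since p-value < α = 0.05, we reject H₀.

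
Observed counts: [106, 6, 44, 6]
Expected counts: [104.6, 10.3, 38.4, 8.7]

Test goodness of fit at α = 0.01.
Chi-square goodness of fit test:
H₀: observed counts match expected distribution
H₁: observed counts differ from expected distribution
df = k - 1 = 3
χ² = Σ(O - E)²/E
   = (106 - 104.6)²/104.6 + (6 - 10.3)²/10.3 + (44 - 38.4)²/38.4 + (6 - 8.7)²/8.7
   = 0.019 + 1.795 + 0.817 + 0.838
   = 3.47
p-value = 0.3249

Since p-value > α = 0.01, we fail to reject H₀.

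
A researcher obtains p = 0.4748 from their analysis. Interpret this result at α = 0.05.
Since p = 0.4748 > α = 0.05, fail to reject H₀.
There is insufficient evidence to reject the null hypothesis; the result is not statistically significant at the 0.05 level.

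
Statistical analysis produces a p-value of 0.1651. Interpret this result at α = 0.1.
Since p = 0.1651 > α = 0.1, fail to reject H₀.
There is insufficient evidence to reject the null hypothesis; the result is not statistically significant at the 0.1 level.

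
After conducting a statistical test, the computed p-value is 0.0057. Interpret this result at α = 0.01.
Since p = 0.0057 < α = 0.01, reject H₀.
There is sufficient evidence to reject the null hypothesis; the result is statistically significant at the 0.01 level.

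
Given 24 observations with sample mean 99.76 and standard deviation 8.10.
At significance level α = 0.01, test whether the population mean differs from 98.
One-sample t-test:
H₀: μ = 98
H₁: μ ≠ 98
df = n - 1 = 23
t = (x̄ - μ₀) / (s/√n) = (99.76 - 98) / (8.10/√24) = 1.064
p-value = 0.2982

Since p-value > α = 0.01, we fail to reject H₀.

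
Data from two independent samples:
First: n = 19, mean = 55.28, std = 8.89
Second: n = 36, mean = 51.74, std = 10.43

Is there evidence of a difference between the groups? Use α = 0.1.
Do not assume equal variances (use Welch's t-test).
Welch's two-sample t-test:
H₀: μ₁ = μ₂
H₁: μ₁ ≠ μ₂
s₁²/n₁ = 8.89²/19 = 4.1596,  s₂²/n₂ = 10.43²/36 = 3.0218
SE = √(s₁²/n₁ + s₂²/n₂) = √(4.1596 + 3.0218) = 2.6798
df (Welch-Satterthwaite) = (s₁²/n₁ + s₂²/n₂)² / [(s₁²/n₁)²/(n₁-1) + (s₂²/n₂)²/(n₂-1)] ≈ 42.20
t = (x̄₁ - x̄₂) / SE = (55.28 - 51.74) / 2.6798 = 3.54 / 2.6798 = 1.321
p-value = 0.1936

Since p-value > α = 0.1, we fail to reject H₀.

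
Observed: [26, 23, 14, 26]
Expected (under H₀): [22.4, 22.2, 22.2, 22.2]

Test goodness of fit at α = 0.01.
Chi-square goodness of fit test:
H₀: observed counts match expected distribution
H₁: observed counts differ from expected distribution
df = k - 1 = 3
χ² = Σ(O - E)²/E
   = (26 - 22.4)²/22.4 + (23 - 22.2)²/22.2 + (14 - 22.2)²/22.2 + (26 - 22.2)²/22.2
   = 0.579 + 0.029 + 3.029 + 0.650
   = 4.29
p-value = 0.2321

Since p-value > α = 0.01, we fail to reject H₀.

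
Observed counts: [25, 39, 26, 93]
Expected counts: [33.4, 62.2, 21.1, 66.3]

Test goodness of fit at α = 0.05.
Chi-square goodness of fit test:
H₀: observed counts match expected distribution
H₁: observed counts differ from expected distribution
df = k - 1 = 3
χ² = Σ(O - E)²/E
   = (25 - 33.4)²/33.4 + (39 - 62.2)²/62.2 + (26 - 21.1)²/21.1 + (93 - 66.3)²/66.3
   = 2.113 + 8.653 + 1.138 + 10.752
   = 22.66
p-value < 0.0001

Since p-value < α = 0.05, we reject H₀.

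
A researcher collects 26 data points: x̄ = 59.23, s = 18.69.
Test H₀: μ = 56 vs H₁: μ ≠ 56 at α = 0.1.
One-sample t-test:
H₀: μ = 56
H₁: μ ≠ 56
df = n - 1 = 25
t = (x̄ - μ₀) / (s/√n) = (59.23 - 56) / (18.69/√26) = 0.881
p-value = 0.3866

Since p-value > α = 0.1, we fail to reject H₀.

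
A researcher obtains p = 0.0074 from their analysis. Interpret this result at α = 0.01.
Since p = 0.0074 < α = 0.01, reject H₀.
There is sufficient evidence to reject the null hypothesis; the result is statistically significant at the 0.01 level.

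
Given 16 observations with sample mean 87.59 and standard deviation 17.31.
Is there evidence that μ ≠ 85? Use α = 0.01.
One-sample t-test:
H₀: μ = 85
H₁: μ ≠ 85
df = n - 1 = 15
t = (x̄ - μ₀) / (s/√n) = (87.59 - 85) / (17.31/√16) = 0.598
p-value = 0.5584

Since p-value > α = 0.01, we fail to reject H₀.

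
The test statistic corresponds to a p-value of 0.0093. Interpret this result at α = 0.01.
Since p = 0.0093 < α = 0.01, reject H₀.
There is sufficient evidence to reject the null hypothesis; the result is statistically significant at the 0.01 level.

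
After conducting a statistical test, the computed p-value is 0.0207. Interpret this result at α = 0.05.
Since p = 0.0207 < α = 0.05, reject H₀.
There is sufficient evidence to reject the null hypothesis; the result is statistically significant at the 0.05 level.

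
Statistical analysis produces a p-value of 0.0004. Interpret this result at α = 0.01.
Since p = 0.0004 < α = 0.01, reject H₀.
There is sufficient evidence to reject the null hypothesis; the result is statistically significant at the 0.01 level.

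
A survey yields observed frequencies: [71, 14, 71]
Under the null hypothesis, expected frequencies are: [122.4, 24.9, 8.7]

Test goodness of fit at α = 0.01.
Chi-square goodness of fit test:
H₀: observed counts match expected distribution
H₁: observed counts differ from expected distribution
df = k - 1 = 2
χ² = Σ(O - E)²/E
   = (71 - 122.4)²/122.4 + (14 - 24.9)²/24.9 + (71 - 8.7)²/8.7
   = 21.585 + 4.771 + 446.125
   = 472.48
p-value < 0.0001

Since p-value < α = 0.01, we reject H₀.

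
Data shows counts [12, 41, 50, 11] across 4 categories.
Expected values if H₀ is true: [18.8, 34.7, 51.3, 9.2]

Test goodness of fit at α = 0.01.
Chi-square goodness of fit test:
H₀: observed counts match expected distribution
H₁: observed counts differ from expected distribution
df = k - 1 = 3
χ² = Σ(O - E)²/E
   = (12 - 18.8)²/18.8 + (41 - 34.7)²/34.7 + (50 - 51.3)²/51.3 + (11 - 9.2)²/9.2
   = 2.460 + 1.144 + 0.033 + 0.352
   = 3.99
p-value = 0.2627

Since p-value > α = 0.01, we fail to reject H₀.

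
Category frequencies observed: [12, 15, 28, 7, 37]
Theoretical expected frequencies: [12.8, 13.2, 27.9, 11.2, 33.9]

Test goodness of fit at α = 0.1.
Chi-square goodness of fit test:
H₀: observed counts match expected distribution
H₁: observed counts differ from expected distribution
df = k - 1 = 4
χ² = Σ(O - E)²/E
   = (12 - 12.8)²/12.8 + (15 - 13.2)²/13.2 + (28 - 27.9)²/27.9 + (7 - 11.2)²/11.2 + (37 - 33.9)²/33.9
   = 0.050 + 0.245 + 0.000 + 1.575 + 0.283
   = 2.15
p-value = 0.7074

Since p-value > α = 0.1, we fail to reject H₀.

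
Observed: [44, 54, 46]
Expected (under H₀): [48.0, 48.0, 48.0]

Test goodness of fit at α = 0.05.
Chi-square goodness of fit test:
H₀: observed counts match expected distribution
H₁: observed counts differ from expected distribution
df = k - 1 = 2
χ² = Σ(O - E)²/E
   = (44 - 48.0)²/48.0 + (54 - 48.0)²/48.0 + (46 - 48.0)²/48.0
   = 0.333 + 0.750 + 0.083
   = 1.17
p-value = 0.5580

Since p-value > α = 0.05, we fail to reject H₀.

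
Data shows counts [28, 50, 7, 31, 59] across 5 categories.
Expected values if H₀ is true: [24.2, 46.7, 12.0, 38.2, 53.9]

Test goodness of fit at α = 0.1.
Chi-square goodness of fit test:
H₀: observed counts match expected distribution
H₁: observed counts differ from expected distribution
df = k - 1 = 4
χ² = Σ(O - E)²/E
   = (28 - 24.2)²/24.2 + (50 - 46.7)²/46.7 + (7 - 12.0)²/12.0 + (31 - 38.2)²/38.2 + (59 - 53.9)²/53.9
   = 0.597 + 0.233 + 2.083 + 1.357 + 0.483
   = 4.75
p-value = 0.3136

Since p-value > α = 0.1, we fail to reject H₀.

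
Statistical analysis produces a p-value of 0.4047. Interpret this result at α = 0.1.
Since p = 0.4047 > α = 0.1, fail to reject H₀.
There is insufficient evidence to reject the null hypothesis; the result is not statistically significant at the 0.1 level.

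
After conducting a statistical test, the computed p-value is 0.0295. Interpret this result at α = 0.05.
Since p = 0.0295 < α = 0.05, reject H₀.
There is sufficient evidence to reject the null hypothesis; the result is statistically significant at the 0.05 level.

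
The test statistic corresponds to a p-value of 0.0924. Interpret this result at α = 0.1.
Since p = 0.0924 < α = 0.1, reject H₀.
There is sufficient evidence to reject the null hypothesis; the result is statistically significant at the 0.1 level.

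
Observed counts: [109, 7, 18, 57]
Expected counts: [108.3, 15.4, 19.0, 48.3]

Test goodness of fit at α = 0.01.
Chi-square goodness of fit test:
H₀: observed counts match expected distribution
H₁: observed counts differ from expected distribution
df = k - 1 = 3
χ² = Σ(O - E)²/E
   = (109 - 108.3)²/108.3 + (7 - 15.4)²/15.4 + (18 - 19.0)²/19.0 + (57 - 48.3)²/48.3
   = 0.005 + 4.582 + 0.053 + 1.567
   = 6.21
p-value = 0.1020

Since p-value > α = 0.01, we fail to reject H₀.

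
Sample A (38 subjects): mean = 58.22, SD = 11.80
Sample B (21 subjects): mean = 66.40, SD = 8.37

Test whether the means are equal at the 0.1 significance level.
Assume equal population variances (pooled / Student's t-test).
Student's two-sample t-test (equal variances):
H₀: μ₁ = μ₂
H₁: μ₁ ≠ μ₂
df = n₁ + n₂ - 2 = 57
Pooled variance s_p² = [(n₁-1)s₁² + (n₂-1)s₂²] / (n₁ + n₂ - 2) = [(37)(11.80²) + (20)(8.37²)] / 57 = 114.9652
SE = √(s_p²(1/n₁ + 1/n₂)) = √(114.9652 × (1/38 + 1/21)) = 2.9155
t = (x̄₁ - x̄₂) / SE = (58.22 - 66.40) / 2.9155 = -8.18 / 2.9155 = -2.806
p-value = 0.0069

Since p-value < α = 0.1, we reject H₀.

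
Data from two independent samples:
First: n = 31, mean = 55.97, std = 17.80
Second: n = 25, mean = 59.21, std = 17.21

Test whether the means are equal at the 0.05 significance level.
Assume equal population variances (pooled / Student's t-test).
Student's two-sample t-test (equal variances):
H₀: μ₁ = μ₂
H₁: μ₁ ≠ μ₂
df = n₁ + n₂ - 2 = 54
Pooled variance s_p² = [(n₁-1)s₁² + (n₂-1)s₂²] / (n₁ + n₂ - 2) = [(30)(17.80²) + (24)(17.21²)] / 54 = 307.6596
SE = √(s_p²(1/n₁ + 1/n₂)) = √(307.6596 × (1/31 + 1/25)) = 4.7150
t = (x̄₁ - x̄₂) / SE = (55.97 - 59.21) / 4.7150 = -3.24 / 4.7150 = -0.687
p-value = 0.4949

Since p-value > α = 0.05, we fail to reject H₀.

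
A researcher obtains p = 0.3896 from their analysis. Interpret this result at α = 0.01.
Since p = 0.3896 > α = 0.01, fail to reject H₀.
There is insufficient evidence to reject the null hypothesis; the result is not statistically significant at the 0.01 level.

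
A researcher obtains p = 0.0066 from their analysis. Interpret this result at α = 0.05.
Since p = 0.0066 < α = 0.05, reject H₀.
There is sufficient evidence to reject the null hypothesis; the result is statistically significant at the 0.05 level.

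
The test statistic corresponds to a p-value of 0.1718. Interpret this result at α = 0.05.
Since p = 0.1718 > α = 0.05, fail to reject H₀.
There is insufficient evidence to reject the null hypothesis; the result is not statistically significant at the 0.05 level.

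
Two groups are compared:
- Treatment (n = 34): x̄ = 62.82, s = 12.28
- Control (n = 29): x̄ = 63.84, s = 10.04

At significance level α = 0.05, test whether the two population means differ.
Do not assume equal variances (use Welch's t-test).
Welch's two-sample t-test:
H₀: μ₁ = μ₂
H₁: μ₁ ≠ μ₂
s₁²/n₁ = 12.28²/34 = 4.4352,  s₂²/n₂ = 10.04²/29 = 3.4759
SE = √(s₁²/n₁ + s₂²/n₂) = √(4.4352 + 3.4759) = 2.8127
df (Welch-Satterthwaite) = (s₁²/n₁ + s₂²/n₂)² / [(s₁²/n₁)²/(n₁-1) + (s₂²/n₂)²/(n₂-1)] ≈ 60.91
t = (x̄₁ - x̄₂) / SE = (62.82 - 63.84) / 2.8127 = -1.02 / 2.8127 = -0.363
p-value = 0.7181

Since p-value > α = 0.05, we fail to reject H₀.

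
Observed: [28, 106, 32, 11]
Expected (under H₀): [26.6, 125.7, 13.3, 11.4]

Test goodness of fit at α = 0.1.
Chi-square goodness of fit test:
H₀: observed counts match expected distribution
H₁: observed counts differ from expected distribution
df = k - 1 = 3
χ² = Σ(O - E)²/E
   = (28 - 26.6)²/26.6 + (106 - 125.7)²/125.7 + (32 - 13.3)²/13.3 + (11 - 11.4)²/11.4
   = 0.074 + 3.087 + 26.292 + 0.014
   = 29.47
p-value < 0.0001

Since p-value < α = 0.1, we reject H₀.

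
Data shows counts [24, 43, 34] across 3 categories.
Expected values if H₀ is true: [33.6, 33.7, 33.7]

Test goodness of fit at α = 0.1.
Chi-square goodness of fit test:
H₀: observed counts match expected distribution
H₁: observed counts differ from expected distribution
df = k - 1 = 2
χ² = Σ(O - E)²/E
   = (24 - 33.6)²/33.6 + (43 - 33.7)²/33.7 + (34 - 33.7)²/33.7
   = 2.743 + 2.566 + 0.003
   = 5.31
p-value = 0.0702

Since p-value < α = 0.1, we reject H₀.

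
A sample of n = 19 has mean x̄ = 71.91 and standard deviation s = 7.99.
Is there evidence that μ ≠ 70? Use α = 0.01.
One-sample t-test:
H₀: μ = 70
H₁: μ ≠ 70
df = n - 1 = 18
t = (x̄ - μ₀) / (s/√n) = (71.91 - 70) / (7.99/√19) = 1.042
p-value = 0.3112

Since p-value > α = 0.01, we fail to reject H₀.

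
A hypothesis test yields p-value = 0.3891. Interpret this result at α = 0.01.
Since p = 0.3891 > α = 0.01, fail to reject H₀.
There is insufficient evidence to reject the null hypothesis; the result is not statistically significant at the 0.01 level.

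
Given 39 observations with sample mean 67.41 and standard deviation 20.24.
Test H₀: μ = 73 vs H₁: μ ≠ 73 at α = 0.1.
One-sample t-test:
H₀: μ = 73
H₁: μ ≠ 73
df = n - 1 = 38
t = (x̄ - μ₀) / (s/√n) = (67.41 - 73) / (20.24/√39) = -1.725
p-value = 0.0927

Since p-value < α = 0.1, we reject H₀.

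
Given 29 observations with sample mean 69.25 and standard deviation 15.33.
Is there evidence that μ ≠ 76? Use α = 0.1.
One-sample t-test:
H₀: μ = 76
H₁: μ ≠ 76
df = n - 1 = 28
t = (x̄ - μ₀) / (s/√n) = (69.25 - 76) / (15.33/√29) = -2.371
p-value = 0.0248

Since p-value < α = 0.1, we reject H₀.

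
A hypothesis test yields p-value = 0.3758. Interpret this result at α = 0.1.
Since p = 0.3758 > α = 0.1, fail to reject H₀.
There is insufficient evidence to reject the null hypothesis; the result is not statistically significant at the 0.1 level.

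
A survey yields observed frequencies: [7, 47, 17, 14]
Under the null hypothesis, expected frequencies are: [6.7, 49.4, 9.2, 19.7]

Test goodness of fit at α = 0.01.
Chi-square goodness of fit test:
H₀: observed counts match expected distribution
H₁: observed counts differ from expected distribution
df = k - 1 = 3
χ² = Σ(O - E)²/E
   = (7 - 6.7)²/6.7 + (47 - 49.4)²/49.4 + (17 - 9.2)²/9.2 + (14 - 19.7)²/19.7
   = 0.013 + 0.117 + 6.613 + 1.649
   = 8.39
p-value = 0.0386

Since p-value > α = 0.01, we fail to reject H₀.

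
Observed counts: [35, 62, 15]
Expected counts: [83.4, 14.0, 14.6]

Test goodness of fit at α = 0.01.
Chi-square goodness of fit test:
H₀: observed counts match expected distribution
H₁: observed counts differ from expected distribution
df = k - 1 = 2
χ² = Σ(O - E)²/E
   = (35 - 83.4)²/83.4 + (62 - 14.0)²/14.0 + (15 - 14.6)²/14.6
   = 28.088 + 164.571 + 0.011
   = 192.67
p-value < 0.0001

Since p-value < α = 0.01, we reject H₀.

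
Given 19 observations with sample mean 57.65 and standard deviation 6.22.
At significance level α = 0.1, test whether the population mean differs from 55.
One-sample t-test:
H₀: μ = 55
H₁: μ ≠ 55
df = n - 1 = 18
t = (x̄ - μ₀) / (s/√n) = (57.65 - 55) / (6.22/√19) = 1.857
p-value = 0.0797

Since p-value < α = 0.1, we reject H₀.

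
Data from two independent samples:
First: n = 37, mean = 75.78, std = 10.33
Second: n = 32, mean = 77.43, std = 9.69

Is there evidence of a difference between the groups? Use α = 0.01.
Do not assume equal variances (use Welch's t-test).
Welch's two-sample t-test:
H₀: μ₁ = μ₂
H₁: μ₁ ≠ μ₂
s₁²/n₁ = 10.33²/37 = 2.8840,  s₂²/n₂ = 9.69²/32 = 2.9343
SE = √(s₁²/n₁ + s₂²/n₂) = √(2.8840 + 2.9343) = 2.4121
df (Welch-Satterthwaite) = (s₁²/n₁ + s₂²/n₂)² / [(s₁²/n₁)²/(n₁-1) + (s₂²/n₂)²/(n₂-1)] ≈ 66.54
t = (x̄₁ - x̄₂) / SE = (75.78 - 77.43) / 2.4121 = -1.65 / 2.4121 = -0.684
p-value = 0.4963

Since p-value > α = 0.01, we fail to reject H₀.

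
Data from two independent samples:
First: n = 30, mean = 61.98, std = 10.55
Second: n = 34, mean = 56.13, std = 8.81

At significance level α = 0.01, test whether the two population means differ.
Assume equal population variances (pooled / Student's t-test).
Student's two-sample t-test (equal variances):
H₀: μ₁ = μ₂
H₁: μ₁ ≠ μ₂
df = n₁ + n₂ - 2 = 62
Pooled variance s_p² = [(n₁-1)s₁² + (n₂-1)s₂²] / (n₁ + n₂ - 2) = [(29)(10.55²) + (33)(8.81²)] / 62 = 93.3726
SE = √(s_p²(1/n₁ + 1/n₂)) = √(93.3726 × (1/30 + 1/34)) = 2.4205
t = (x̄₁ - x̄₂) / SE = (61.98 - 56.13) / 2.4205 = 5.85 / 2.4205 = 2.417
p-value = 0.0186

Since p-value > α = 0.01, we fail to reject H₀.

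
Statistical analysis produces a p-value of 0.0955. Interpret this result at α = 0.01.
Since p = 0.0955 > α = 0.01, fail to reject H₀.
There is insufficient evidence to reject the null hypothesis; the result is not statistically significant at the 0.01 level.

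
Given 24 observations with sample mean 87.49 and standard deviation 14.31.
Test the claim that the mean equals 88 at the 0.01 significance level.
One-sample t-test:
H₀: μ = 88
H₁: μ ≠ 88
df = n - 1 = 23
t = (x̄ - μ₀) / (s/√n) = (87.49 - 88) / (14.31/√24) = -0.175
p-value = 0.8629

Since p-value > α = 0.01, we fail to reject H₀.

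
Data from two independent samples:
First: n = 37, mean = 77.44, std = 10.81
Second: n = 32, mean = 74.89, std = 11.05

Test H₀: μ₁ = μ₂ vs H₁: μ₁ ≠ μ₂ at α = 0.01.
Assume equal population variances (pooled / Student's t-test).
Student's two-sample t-test (equal variances):
H₀: μ₁ = μ₂
H₁: μ₁ ≠ μ₂
df = n₁ + n₂ - 2 = 67
Pooled variance s_p² = [(n₁-1)s₁² + (n₂-1)s₂²] / (n₁ + n₂ - 2) = [(36)(10.81²) + (31)(11.05²)] / 67 = 119.2835
SE = √(s_p²(1/n₁ + 1/n₂)) = √(119.2835 × (1/37 + 1/32)) = 2.6366
t = (x̄₁ - x̄₂) / SE = (77.44 - 74.89) / 2.6366 = 2.55 / 2.6366 = 0.967
p-value = 0.3369

Since p-value > α = 0.01, we fail to reject H₀.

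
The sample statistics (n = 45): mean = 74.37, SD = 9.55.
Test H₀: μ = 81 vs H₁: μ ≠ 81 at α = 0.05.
One-sample t-test:
H₀: μ = 81
H₁: μ ≠ 81
df = n - 1 = 44
t = (x̄ - μ₀) / (s/√n) = (74.37 - 81) / (9.55/√45) = -4.657
p-value < 0.0001

Since p-value < α = 0.05, we reject H₀.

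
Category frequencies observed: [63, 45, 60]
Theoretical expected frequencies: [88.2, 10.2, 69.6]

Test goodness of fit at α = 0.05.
Chi-square goodness of fit test:
H₀: observed counts match expected distribution
H₁: observed counts differ from expected distribution
df = k - 1 = 2
χ² = Σ(O - E)²/E
   = (63 - 88.2)²/88.2 + (45 - 10.2)²/10.2 + (60 - 69.6)²/69.6
   = 7.200 + 118.729 + 1.324
   = 127.25
p-value < 0.0001

Since p-value < α = 0.05, we reject H₀.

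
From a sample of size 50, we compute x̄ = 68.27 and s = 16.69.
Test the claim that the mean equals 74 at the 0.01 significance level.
One-sample t-test:
H₀: μ = 74
H₁: μ ≠ 74
df = n - 1 = 49
t = (x̄ - μ₀) / (s/√n) = (68.27 - 74) / (16.69/√50) = -2.428
p-value = 0.0189

Since p-value > α = 0.01, we fail to reject H₀.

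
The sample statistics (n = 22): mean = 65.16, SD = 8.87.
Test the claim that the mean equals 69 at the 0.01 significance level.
One-sample t-test:
H₀: μ = 69
H₁: μ ≠ 69
df = n - 1 = 21
t = (x̄ - μ₀) / (s/√n) = (65.16 - 69) / (8.87/√22) = -2.031
p-value = 0.0552

Since p-value > α = 0.01, we fail to reject H₀.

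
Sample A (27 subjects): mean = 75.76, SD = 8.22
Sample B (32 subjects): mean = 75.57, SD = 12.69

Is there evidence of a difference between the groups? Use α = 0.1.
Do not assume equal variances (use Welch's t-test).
Welch's two-sample t-test:
H₀: μ₁ = μ₂
H₁: μ₁ ≠ μ₂
s₁²/n₁ = 8.22²/27 = 2.5025,  s₂²/n₂ = 12.69²/32 = 5.0324
SE = √(s₁²/n₁ + s₂²/n₂) = √(2.5025 + 5.0324) = 2.7450
df (Welch-Satterthwaite) = (s₁²/n₁ + s₂²/n₂)² / [(s₁²/n₁)²/(n₁-1) + (s₂²/n₂)²/(n₂-1)] ≈ 53.67
t = (x̄₁ - x̄₂) / SE = (75.76 - 75.57) / 2.7450 = 0.19 / 2.7450 = 0.069
p-value = 0.9451

Since p-value > α = 0.1, we fail to reject H₀.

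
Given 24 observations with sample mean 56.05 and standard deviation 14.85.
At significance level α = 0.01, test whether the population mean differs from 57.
One-sample t-test:
H₀: μ = 57
H₁: μ ≠ 57
df = n - 1 = 23
t = (x̄ - μ₀) / (s/√n) = (56.05 - 57) / (14.85/√24) = -0.313
p-value = 0.7568

Since p-value > α = 0.01, we fail to reject H₀.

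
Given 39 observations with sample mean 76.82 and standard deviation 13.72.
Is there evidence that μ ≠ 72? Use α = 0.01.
One-sample t-test:
H₀: μ = 72
H₁: μ ≠ 72
df = n - 1 = 38
t = (x̄ - μ₀) / (s/√n) = (76.82 - 72) / (13.72/√39) = 2.194
p-value = 0.0344

Since p-value > α = 0.01, we fail to reject H₀.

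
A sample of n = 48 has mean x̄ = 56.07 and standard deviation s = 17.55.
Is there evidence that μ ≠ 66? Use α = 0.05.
One-sample t-test:
H₀: μ = 66
H₁: μ ≠ 66
df = n - 1 = 47
t = (x̄ - μ₀) / (s/√n) = (56.07 - 66) / (17.55/√48) = -3.920
p-value = 0.0003

Since p-value < α = 0.05, we reject H₀.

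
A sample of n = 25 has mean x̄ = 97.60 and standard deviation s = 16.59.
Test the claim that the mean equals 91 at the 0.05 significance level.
One-sample t-test:
H₀: μ = 91
H₁: μ ≠ 91
df = n - 1 = 24
t = (x̄ - μ₀) / (s/√n) = (97.60 - 91) / (16.59/√25) = 1.989
p-value = 0.0582

Since p-value > α = 0.05, we fail to reject H₀.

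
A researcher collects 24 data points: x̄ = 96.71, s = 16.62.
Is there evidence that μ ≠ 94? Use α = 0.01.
One-sample t-test:
H₀: μ = 94
H₁: μ ≠ 94
df = n - 1 = 23
t = (x̄ - μ₀) / (s/√n) = (96.71 - 94) / (16.62/√24) = 0.799
p-value = 0.4326

Since p-value > α = 0.01, we fail to reject H₀.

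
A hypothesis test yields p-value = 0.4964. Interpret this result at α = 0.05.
Since p = 0.4964 > α = 0.05, fail to reject H₀.
There is insufficient evidence to reject the null hypothesis; the result is not statistically significant at the 0.05 level.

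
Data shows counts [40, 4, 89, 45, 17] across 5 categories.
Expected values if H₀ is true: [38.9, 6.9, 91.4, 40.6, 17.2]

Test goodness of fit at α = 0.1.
Chi-square goodness of fit test:
H₀: observed counts match expected distribution
H₁: observed counts differ from expected distribution
df = k - 1 = 4
χ² = Σ(O - E)²/E
   = (40 - 38.9)²/38.9 + (4 - 6.9)²/6.9 + (89 - 91.4)²/91.4 + (45 - 40.6)²/40.6 + (17 - 17.2)²/17.2
   = 0.031 + 1.219 + 0.063 + 0.477 + 0.002
   = 1.79
p-value = 0.7739

Since p-value > α = 0.1, we fail to reject H₀.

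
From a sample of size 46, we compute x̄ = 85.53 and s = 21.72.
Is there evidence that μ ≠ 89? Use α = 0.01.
One-sample t-test:
H₀: μ = 89
H₁: μ ≠ 89
df = n - 1 = 45
t = (x̄ - μ₀) / (s/√n) = (85.53 - 89) / (21.72/√46) = -1.084
p-value = 0.2843

Since p-value > α = 0.01, we fail to reject H₀.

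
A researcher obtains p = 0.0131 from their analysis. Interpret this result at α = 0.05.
Since p = 0.0131 < α = 0.05, reject H₀.
There is sufficient evidence to reject the null hypothesis; the result is statistically significant at the 0.05 level.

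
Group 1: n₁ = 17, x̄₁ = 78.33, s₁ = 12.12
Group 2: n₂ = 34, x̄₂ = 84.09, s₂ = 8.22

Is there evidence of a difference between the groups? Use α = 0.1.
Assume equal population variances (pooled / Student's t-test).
Student's two-sample t-test (equal variances):
H₀: μ₁ = μ₂
H₁: μ₁ ≠ μ₂
df = n₁ + n₂ - 2 = 49
Pooled variance s_p² = [(n₁-1)s₁² + (n₂-1)s₂²] / (n₁ + n₂ - 2) = [(16)(12.12²) + (33)(8.22²)] / 49 = 93.4708
SE = √(s_p²(1/n₁ + 1/n₂)) = √(93.4708 × (1/17 + 1/34)) = 2.8718
t = (x̄₁ - x̄₂) / SE = (78.33 - 84.09) / 2.8718 = -5.76 / 2.8718 = -2.006
p-value = 0.0504

Since p-value < α = 0.1, we reject H₀.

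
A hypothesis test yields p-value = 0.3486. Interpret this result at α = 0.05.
Since p = 0.3486 > α = 0.05, fail to reject H₀.
There is insufficient evidence to reject the null hypothesis; the result is not statistically significant at the 0.05 level.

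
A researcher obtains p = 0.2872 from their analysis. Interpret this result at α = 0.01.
Since p = 0.2872 > α = 0.01, fail to reject H₀.
There is insufficient evidence to reject the null hypothesis; the result is not statistically significant at the 0.01 level.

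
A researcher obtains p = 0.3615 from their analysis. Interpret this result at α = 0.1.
Since p = 0.3615 > α = 0.1, fail to reject H₀.
There is insufficient evidence to reject the null hypothesis; the result is not statistically significant at the 0.1 level.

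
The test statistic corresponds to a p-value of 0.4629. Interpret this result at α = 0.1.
Since p = 0.4629 > α = 0.1, fail to reject H₀.
There is insufficient evidence to reject the null hypothesis; the result is not statistically significant at the 0.1 level.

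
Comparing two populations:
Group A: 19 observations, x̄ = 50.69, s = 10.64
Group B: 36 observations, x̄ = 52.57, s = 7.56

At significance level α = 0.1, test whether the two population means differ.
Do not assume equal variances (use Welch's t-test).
Welch's two-sample t-test:
H₀: μ₁ = μ₂
H₁: μ₁ ≠ μ₂
s₁²/n₁ = 10.64²/19 = 5.9584,  s₂²/n₂ = 7.56²/36 = 1.5876
SE = √(s₁²/n₁ + s₂²/n₂) = √(5.9584 + 1.5876) = 2.7470
df (Welch-Satterthwaite) = (s₁²/n₁ + s₂²/n₂)² / [(s₁²/n₁)²/(n₁-1) + (s₂²/n₂)²/(n₂-1)] ≈ 27.85
t = (x̄₁ - x̄₂) / SE = (50.69 - 52.57) / 2.7470 = -1.88 / 2.7470 = -0.684
p-value = 0.4994

Since p-value > α = 0.1, we fail to reject H₀.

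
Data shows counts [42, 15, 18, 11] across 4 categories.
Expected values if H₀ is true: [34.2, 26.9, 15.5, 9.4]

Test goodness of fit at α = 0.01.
Chi-square goodness of fit test:
H₀: observed counts match expected distribution
H₁: observed counts differ from expected distribution
df = k - 1 = 3
χ² = Σ(O - E)²/E
   = (42 - 34.2)²/34.2 + (15 - 26.9)²/26.9 + (18 - 15.5)²/15.5 + (11 - 9.4)²/9.4
   = 1.779 + 5.264 + 0.403 + 0.272
   = 7.72
p-value = 0.0522

Since p-value > α = 0.01, we fail to reject H₀.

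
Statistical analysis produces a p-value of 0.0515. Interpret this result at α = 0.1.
Since p = 0.0515 < α = 0.1, reject H₀.
There is sufficient evidence to reject the null hypothesis; the result is statistically significant at the 0.1 level.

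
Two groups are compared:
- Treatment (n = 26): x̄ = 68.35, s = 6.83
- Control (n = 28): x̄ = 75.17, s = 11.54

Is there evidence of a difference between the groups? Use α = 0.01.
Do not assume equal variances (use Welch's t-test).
Welch's two-sample t-test:
H₀: μ₁ = μ₂
H₁: μ₁ ≠ μ₂
s₁²/n₁ = 6.83²/26 = 1.7942,  s₂²/n₂ = 11.54²/28 = 4.7561
SE = √(s₁²/n₁ + s₂²/n₂) = √(1.7942 + 4.7561) = 2.5594
df (Welch-Satterthwaite) = (s₁²/n₁ + s₂²/n₂)² / [(s₁²/n₁)²/(n₁-1) + (s₂²/n₂)²/(n₂-1)] ≈ 44.39
t = (x̄₁ - x̄₂) / SE = (68.35 - 75.17) / 2.5594 = -6.82 / 2.5594 = -2.665
p-value = 0.0107

Since p-value > α = 0.01, we fail to reject H₀.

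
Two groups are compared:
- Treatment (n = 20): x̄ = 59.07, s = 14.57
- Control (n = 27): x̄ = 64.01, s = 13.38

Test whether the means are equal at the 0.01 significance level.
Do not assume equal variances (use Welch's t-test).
Welch's two-sample t-test:
H₀: μ₁ = μ₂
H₁: μ₁ ≠ μ₂
s₁²/n₁ = 14.57²/20 = 10.6142,  s₂²/n₂ = 13.38²/27 = 6.6305
SE = √(s₁²/n₁ + s₂²/n₂) = √(10.6142 + 6.6305) = 4.1527
df (Welch-Satterthwaite) = (s₁²/n₁ + s₂²/n₂)² / [(s₁²/n₁)²/(n₁-1) + (s₂²/n₂)²/(n₂-1)] ≈ 39.02
t = (x̄₁ - x̄₂) / SE = (59.07 - 64.01) / 4.1527 = -4.94 / 4.1527 = -1.190
p-value = 0.2414

Since p-value > α = 0.01, we fail to reject H₀.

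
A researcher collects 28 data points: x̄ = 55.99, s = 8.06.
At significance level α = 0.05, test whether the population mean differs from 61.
One-sample t-test:
H₀: μ = 61
H₁: μ ≠ 61
df = n - 1 = 27
t = (x̄ - μ₀) / (s/√n) = (55.99 - 61) / (8.06/√28) = -3.289
p-value = 0.0028

Since p-value < α = 0.05, we reject H₀.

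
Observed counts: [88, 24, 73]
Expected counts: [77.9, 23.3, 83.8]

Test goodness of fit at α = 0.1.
Chi-square goodness of fit test:
H₀: observed counts match expected distribution
H₁: observed counts differ from expected distribution
df = k - 1 = 2
χ² = Σ(O - E)²/E
   = (88 - 77.9)²/77.9 + (24 - 23.3)²/23.3 + (73 - 83.8)²/83.8
   = 1.309 + 0.021 + 1.392
   = 2.72
p-value = 0.2564

Since p-value > α = 0.1, we fail to reject H₀.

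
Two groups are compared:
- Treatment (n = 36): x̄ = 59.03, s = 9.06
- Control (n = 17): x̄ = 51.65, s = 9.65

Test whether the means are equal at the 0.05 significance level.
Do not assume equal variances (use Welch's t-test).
Welch's two-sample t-test:
H₀: μ₁ = μ₂
H₁: μ₁ ≠ μ₂
s₁²/n₁ = 9.06²/36 = 2.2801,  s₂²/n₂ = 9.65²/17 = 5.4778
SE = √(s₁²/n₁ + s₂²/n₂) = √(2.2801 + 5.4778) = 2.7853
df (Welch-Satterthwaite) = (s₁²/n₁ + s₂²/n₂)² / [(s₁²/n₁)²/(n₁-1) + (s₂²/n₂)²/(n₂-1)] ≈ 29.74
t = (x̄₁ - x̄₂) / SE = (59.03 - 51.65) / 2.7853 = 7.38 / 2.7853 = 2.650
p-value = 0.0128

Since p-value < α = 0.05, we reject H₀.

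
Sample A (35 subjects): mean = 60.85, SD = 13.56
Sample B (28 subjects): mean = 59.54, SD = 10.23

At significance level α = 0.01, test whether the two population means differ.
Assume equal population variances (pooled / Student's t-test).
Student's two-sample t-test (equal variances):
H₀: μ₁ = μ₂
H₁: μ₁ ≠ μ₂
df = n₁ + n₂ - 2 = 61
Pooled variance s_p² = [(n₁-1)s₁² + (n₂-1)s₂²] / (n₁ + n₂ - 2) = [(34)(13.56²) + (27)(10.23²)] / 61 = 148.8087
SE = √(s_p²(1/n₁ + 1/n₂)) = √(148.8087 × (1/35 + 1/28)) = 3.0929
t = (x̄₁ - x̄₂) / SE = (60.85 - 59.54) / 3.0929 = 1.31 / 3.0929 = 0.424
p-value = 0.6734

Since p-value > α = 0.01, we fail to reject H₀.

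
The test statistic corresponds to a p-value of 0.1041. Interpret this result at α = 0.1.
Since p = 0.1041 > α = 0.1, fail to reject H₀.
There is insufficient evidence to reject the null hypothesis; the result is not statistically significant at the 0.1 level.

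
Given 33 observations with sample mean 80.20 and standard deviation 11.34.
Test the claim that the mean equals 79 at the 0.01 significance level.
One-sample t-test:
H₀: μ = 79
H₁: μ ≠ 79
df = n - 1 = 32
t = (x̄ - μ₀) / (s/√n) = (80.20 - 79) / (11.34/√33) = 0.608
p-value = 0.5476

Since p-value > α = 0.01, we fail to reject H₀.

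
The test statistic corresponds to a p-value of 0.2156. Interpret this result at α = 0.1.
Since p = 0.2156 > α = 0.1, fail to reject H₀.
There is insufficient evidence to reject the null hypothesis; the result is not statistically significant at the 0.1 level.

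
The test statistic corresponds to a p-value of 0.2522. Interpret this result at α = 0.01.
Since p = 0.2522 > α = 0.01, fail to reject H₀.
There is insufficient evidence to reject the null hypothesis; the result is not statistically significant at the 0.01 level.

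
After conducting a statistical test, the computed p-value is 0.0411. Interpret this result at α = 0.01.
Since p = 0.0411 > α = 0.01, fail to reject H₀.
There is insufficient evidence to reject the null hypothesis; the result is not statistically significant at the 0.01 level.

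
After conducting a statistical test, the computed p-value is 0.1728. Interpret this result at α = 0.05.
Since p = 0.1728 > α = 0.05, fail to reject H₀.
There is insufficient evidence to reject the null hypothesis; the result is not statistically significant at the 0.05 level.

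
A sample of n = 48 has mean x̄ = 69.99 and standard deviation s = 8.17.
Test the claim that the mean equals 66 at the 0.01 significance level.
One-sample t-test:
H₀: μ = 66
H₁: μ ≠ 66
df = n - 1 = 47
t = (x̄ - μ₀) / (s/√n) = (69.99 - 66) / (8.17/√48) = 3.384
p-value = 0.0015

Since p-value < α = 0.01, we reject H₀.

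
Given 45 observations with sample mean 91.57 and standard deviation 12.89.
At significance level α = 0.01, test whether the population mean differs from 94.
One-sample t-test:
H₀: μ = 94
H₁: μ ≠ 94
df = n - 1 = 44
t = (x̄ - μ₀) / (s/√n) = (91.57 - 94) / (12.89/√45) = -1.265
p-value = 0.2127

Since p-value > α = 0.01, we fail to reject H₀.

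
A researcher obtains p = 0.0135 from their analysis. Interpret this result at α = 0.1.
Since p = 0.0135 < α = 0.1, reject H₀.
There is sufficient evidence to reject the null hypothesis; the result is statistically significant at the 0.1 level.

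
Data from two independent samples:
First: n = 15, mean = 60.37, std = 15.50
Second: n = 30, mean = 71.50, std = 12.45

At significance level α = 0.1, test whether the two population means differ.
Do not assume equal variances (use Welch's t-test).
Welch's two-sample t-test:
H₀: μ₁ = μ₂
H₁: μ₁ ≠ μ₂
s₁²/n₁ = 15.50²/15 = 16.0167,  s₂²/n₂ = 12.45²/30 = 5.1667
SE = √(s₁²/n₁ + s₂²/n₂) = √(16.0167 + 5.1667) = 4.6025
df (Welch-Satterthwaite) = (s₁²/n₁ + s₂²/n₂)² / [(s₁²/n₁)²/(n₁-1) + (s₂²/n₂)²/(n₂-1)] ≈ 23.32
t = (x̄₁ - x̄₂) / SE = (60.37 - 71.50) / 4.6025 = -11.13 / 4.6025 = -2.418
p-value = 0.0238

Since p-value < α = 0.1, we reject H₀.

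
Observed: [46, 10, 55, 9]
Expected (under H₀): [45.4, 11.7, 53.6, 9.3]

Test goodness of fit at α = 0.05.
Chi-square goodness of fit test:
H₀: observed counts match expected distribution
H₁: observed counts differ from expected distribution
df = k - 1 = 3
χ² = Σ(O - E)²/E
   = (46 - 45.4)²/45.4 + (10 - 11.7)²/11.7 + (55 - 53.6)²/53.6 + (9 - 9.3)²/9.3
   = 0.008 + 0.247 + 0.037 + 0.010
   = 0.30
p-value = 0.9598

Since p-value > α = 0.05, we fail to reject H₀.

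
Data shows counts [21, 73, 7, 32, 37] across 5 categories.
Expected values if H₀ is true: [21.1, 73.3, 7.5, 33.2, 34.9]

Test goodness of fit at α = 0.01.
Chi-square goodness of fit test:
H₀: observed counts match expected distribution
H₁: observed counts differ from expected distribution
df = k - 1 = 4
χ² = Σ(O - E)²/E
   = (21 - 21.1)²/21.1 + (73 - 73.3)²/73.3 + (7 - 7.5)²/7.5 + (32 - 33.2)²/33.2 + (37 - 34.9)²/34.9
   = 0.000 + 0.001 + 0.033 + 0.043 + 0.126
   = 0.20
p-value = 0.9951

Since p-value > α = 0.01, we fail to reject H₀.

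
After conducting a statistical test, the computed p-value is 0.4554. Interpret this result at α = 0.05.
Since p = 0.4554 > α = 0.05, fail to reject H₀.
There is insufficient evidence to reject the null hypothesis; the result is not statistically significant at the 0.05 level.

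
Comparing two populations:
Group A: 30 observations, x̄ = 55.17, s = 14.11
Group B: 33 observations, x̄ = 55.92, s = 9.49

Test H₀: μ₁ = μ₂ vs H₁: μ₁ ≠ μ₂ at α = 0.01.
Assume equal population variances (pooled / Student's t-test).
Student's two-sample t-test (equal variances):
H₀: μ₁ = μ₂
H₁: μ₁ ≠ μ₂
df = n₁ + n₂ - 2 = 61
Pooled variance s_p² = [(n₁-1)s₁² + (n₂-1)s₂²] / (n₁ + n₂ - 2) = [(29)(14.11²) + (32)(9.49²)] / 61 = 141.8950
SE = √(s_p²(1/n₁ + 1/n₂)) = √(141.8950 × (1/30 + 1/33)) = 3.0049
t = (x̄₁ - x̄₂) / SE = (55.17 - 55.92) / 3.0049 = -0.75 / 3.0049 = -0.250
p-value = 0.8037

Since p-value > α = 0.01, we fail to reject H₀.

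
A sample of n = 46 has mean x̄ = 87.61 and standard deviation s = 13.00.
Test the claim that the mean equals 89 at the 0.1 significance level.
One-sample t-test:
H₀: μ = 89
H₁: μ ≠ 89
df = n - 1 = 45
t = (x̄ - μ₀) / (s/√n) = (87.61 - 89) / (13.00/√46) = -0.725
p-value = 0.4721

Since p-value > α = 0.1, we fail to reject H₀.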